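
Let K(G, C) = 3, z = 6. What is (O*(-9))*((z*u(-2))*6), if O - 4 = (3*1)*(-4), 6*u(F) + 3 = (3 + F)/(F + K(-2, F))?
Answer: -864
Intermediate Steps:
u(F) = -⅓ (u(F) = -½ + ((3 + F)/(F + 3))/6 = -½ + ((3 + F)/(3 + F))/6 = -½ + (⅙)*1 = -½ + ⅙ = -⅓)
O = -8 (O = 4 + (3*1)*(-4) = 4 + 3*(-4) = 4 - 12 = -8)
(O*(-9))*((z*u(-2))*6) = (-8*(-9))*((6*(-⅓))*6) = 72*(-2*6) = 72*(-12) = -864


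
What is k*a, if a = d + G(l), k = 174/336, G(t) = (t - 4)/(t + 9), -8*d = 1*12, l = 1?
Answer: -261/280 ≈ -0.93214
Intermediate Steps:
d = -3/2 (d = -12/8 = -1/8*12 = -3/2 ≈ -1.5000)
G(t) = (-4 + t)/(9 + t)
k = 29/56 (k = 174*(1/336) = 29/56 ≈ 0.51786)
a = -9/5 (a = -3/2 + (-4 + 1)/(9 + 1) = -3/2 - 3/10 = -9/5 ≈ -1.8000)
k*a = (29/56)*(-9/5) = -261/280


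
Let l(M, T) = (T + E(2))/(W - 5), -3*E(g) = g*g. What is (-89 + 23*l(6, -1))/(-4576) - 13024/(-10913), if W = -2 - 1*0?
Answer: 45364061/37453416 ≈ 1.2112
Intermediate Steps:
W = -2 (W = -2 + 0 = -2)
E(g) = -g²/3 (E(g) = -g*g/3 = -g²/3)
l(M, T) = 4/21 - T/7 (l(M, T) = (T - ⅓*2²)/(-2 - 5) = (T - ⅓*4)/(-7) = (T - 4/3)*(-⅐) = (-4/3 + T)*(-⅐) = 4/21 - T/7)
(-89 + 23*l(6, -1))/(-4576) - 13024/(-10913) = (-89 + 23*(4/21 - ⅐*(-1)))/(-4576) - 13024/(-10913) = (-89 + 23*(4/21 + ⅐))*(-1/4576) - 13024*(-1/10913) = (-89 + 23*(⅓))*(-1/4576) + 13024/10913 = (-89 + 23/3)*(-1/4576) + 13024/10913 = -244/3*(-1/4576) + 13024/10913 = 61/3432 + 13024/10913 = 45364061/37453416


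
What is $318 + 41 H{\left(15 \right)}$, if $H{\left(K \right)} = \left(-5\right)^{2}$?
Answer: $1343$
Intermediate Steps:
$H{\left(K \right)} = 25$
$318 + 41 H{\left(15 \right)} = 318 + 41 \cdot 25 = 318 + 1025 = 1343$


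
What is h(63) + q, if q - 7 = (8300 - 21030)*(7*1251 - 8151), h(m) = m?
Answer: -7714310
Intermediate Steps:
q = -7714373 (q = 7 + (8300 - 21030)*(7*1251 - 8151) = 7 - 12730*(8757 - 8151) = 7 - 12730*606 = 7 - 7714380 = -7714373)
h(63) + q = 63 - 7714373 = -7714310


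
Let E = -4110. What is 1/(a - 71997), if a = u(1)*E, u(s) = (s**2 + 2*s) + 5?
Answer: -1/104877 ≈ -9.5350e-6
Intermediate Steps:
u(s) = 5 + s**2 + 2*s
a = -32880 (a = (5 + 1**2 + 2*1)*(-4110) = (5 + 1 + 2)*(-4110) = 8*(-4110) = -32880)
1/(a - 71997) = 1/(-32880 - 71997) = 1/(-104877) = -1/104877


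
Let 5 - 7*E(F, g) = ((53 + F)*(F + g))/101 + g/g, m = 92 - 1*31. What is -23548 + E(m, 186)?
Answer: -16676190/707 ≈ -23587.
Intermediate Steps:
m = 61 (m = 92 - 31 = 61)
E(F, g) = 4/7 - (53 + F)*(F + g)/707 (E(F, g) = 5/7 - (((53 + F)*(F + g))/101 + g/g)/7 = 5/7 - (((53 + F)*(F + g))*(1/101) + 1)/7 = 5/7 - ((53 + F)*(F + g)/101 + 1)/7 = 5/7 - (1 + (53 + F)*(F + g)/101)/7 = 5/7 + (-1/7 - (53 + F)*(F + g)/707) = 4/7 - (53 + F)*(F + g)/707)
-23548 + E(m, 186) = -23548 + (4/7 - 53/707*61 - 53/707*186 - 1/707*61**2 - 1/707*61*186) = -23548 + (4/7 - 3233/707 - 9858/707 - 1/707*3721 - 11346/707) = -23548 + (4/7 - 3233/707 - 9858/707 - 3721/707 - 11346/707) = -23548 - 27754/707 = -16676190/707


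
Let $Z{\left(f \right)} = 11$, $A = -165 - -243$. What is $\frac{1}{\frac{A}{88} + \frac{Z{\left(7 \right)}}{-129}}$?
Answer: $\frac{5676}{4547} \approx 1.2483$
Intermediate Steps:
$A = 78$ ($A = -165 + 243 = 78$)
$\frac{1}{\frac{A}{88} + \frac{Z{\left(7 \right)}}{-129}} = \frac{1}{\frac{78}{88} + \frac{11}{-129}} = \frac{1}{78 \cdot \frac{1}{88} + 11 \left(- \frac{1}{129}\right)} = \frac{1}{\frac{39}{44} - \frac{11}{129}} = \frac{1}{\frac{4547}{5676}} = \frac{5676}{4547}$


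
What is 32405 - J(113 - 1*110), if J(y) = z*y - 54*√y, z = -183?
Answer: 32954 + 54*√3 ≈ 33048.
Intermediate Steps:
J(y) = -183*y - 54*√y
32405 - J(113 - 1*110) = 32405 - (-183*(113 - 1*110) - 54*√(113 - 1*110)) = 32405 - (-183*(113 - 110) - 54*√(113 - 110)) = 32405 - (-183*3 - 54*√3) = 32405 - (-549 - 54*√3) = 32405 + (549 + 54*√3) = 32954 + 54*√3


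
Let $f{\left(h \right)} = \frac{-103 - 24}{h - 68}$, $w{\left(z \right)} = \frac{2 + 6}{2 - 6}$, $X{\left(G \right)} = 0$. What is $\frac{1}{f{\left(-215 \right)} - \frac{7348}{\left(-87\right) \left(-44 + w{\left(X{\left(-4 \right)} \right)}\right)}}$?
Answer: $- \frac{566283}{785615} \approx -0.72081$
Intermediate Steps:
$w{\left(z \right)} = -2$ ($w{\left(z \right)} = \frac{8}{-4} = 8 \left(- \frac{1}{4}\right) = -2$)
$f{\left(h \right)} = - \frac{127}{-68 + h}$
$\frac{1}{f{\left(-215 \right)} - \frac{7348}{\left(-87\right) \left(-44 + w{\left(X{\left(-4 \right)} \right)}\right)}} = \frac{1}{- \frac{127}{-68 - 215} - \frac{7348}{\left(-87\right) \left(-44 - 2\right)}} = \frac{1}{- \frac{127}{-283} - \frac{7348}{\left(-87\right) \left(-46\right)}} = \frac{1}{\left(-127\right) \left(- \frac{1}{283}\right) - \frac{7348}{4002}} = \frac{1}{\frac{127}{283} - \frac{3674}{2001}} = \frac{1}{- \frac{785615}{566283}} = - \frac{566283}{785615}$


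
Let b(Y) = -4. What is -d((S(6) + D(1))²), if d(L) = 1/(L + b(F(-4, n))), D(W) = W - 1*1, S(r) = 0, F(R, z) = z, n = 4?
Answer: ¼ ≈ 0.25000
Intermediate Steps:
D(W) = -1 + W (D(W) = W - 1 = -1 + W)
d(L) = 1/(-4 + L) (d(L) = 1/(L - 4) = 1/(-4 + L))
-d((S(6) + D(1))²) = -1/(-4 + (0 + (-1 + 1))²) = -1/(-4 + (0 + 0)²) = -1/(-4 + 0²) = -1/(-4 + 0) = -1/(-4) = -1*(-¼) = ¼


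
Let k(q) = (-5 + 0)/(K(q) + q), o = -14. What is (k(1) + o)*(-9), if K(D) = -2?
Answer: 81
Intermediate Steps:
k(q) = -5/(-2 + q) (k(q) = (-5 + 0)/(-2 + q) = -5/(-2 + q))
(k(1) + o)*(-9) = (-5/(-2 + 1) - 14)*(-9) = (-5/(-1) - 14)*(-9) = (-5*(-1) - 14)*(-9) = (5 - 14)*(-9) = -9*(-9) = 81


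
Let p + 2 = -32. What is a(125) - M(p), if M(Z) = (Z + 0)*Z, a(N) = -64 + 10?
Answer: -1210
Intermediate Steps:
a(N) = -54
p = -34 (p = -2 - 32 = -34)
M(Z) = Z² (M(Z) = Z*Z = Z²)
a(125) - M(p) = -54 - 1*(-34)² = -54 - 1*1156 = -54 - 1156 = -1210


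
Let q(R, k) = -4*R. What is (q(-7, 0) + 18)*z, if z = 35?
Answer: 1610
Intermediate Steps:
(q(-7, 0) + 18)*z = (-4*(-7) + 18)*35 = (28 + 18)*35 = 46*35 = 1610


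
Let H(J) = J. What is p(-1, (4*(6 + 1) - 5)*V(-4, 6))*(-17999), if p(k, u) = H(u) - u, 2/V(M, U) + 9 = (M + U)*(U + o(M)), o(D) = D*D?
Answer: 0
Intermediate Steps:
o(D) = D**2
V(M, U) = 2/(-9 + (M + U)*(U + M**2))
p(k, u) = 0 (p(k, u) = u - u = 0)
p(-1, (4*(6 + 1) - 5)*V(-4, 6))*(-17999) = 0*(-17999) = 0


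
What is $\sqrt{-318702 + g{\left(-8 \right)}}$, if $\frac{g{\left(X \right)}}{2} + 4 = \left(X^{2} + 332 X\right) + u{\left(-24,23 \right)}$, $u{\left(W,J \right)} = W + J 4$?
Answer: $i \sqrt{323758} \approx 569.0 i$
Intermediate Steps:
$u{\left(W,J \right)} = W + 4 J$
$g{\left(X \right)} = 128 + 2 X^{2} + 664 X$ ($g{\left(X \right)} = -8 + 2 \left(\left(X^{2} + 332 X\right) + \left(-24 + 4 \cdot 23\right)\right) = -8 + 2 \left(\left(X^{2} + 332 X\right) + \left(-24 + 92\right)\right) = -8 + 2 \left(\left(X^{2} + 332 X\right) + 68\right) = -8 + 2 \left(68 + X^{2} + 332 X\right) = -8 + \left(136 + 2 X^{2} + 664 X\right) = 128 + 2 X^{2} + 664 X$)
$\sqrt{-318702 + g{\left(-8 \right)}} = \sqrt{-318702 + \left(128 + 2 \left(-8\right)^{2} + 664 \left(-8\right)\right)} = \sqrt{-318702 + \left(128 + 2 \cdot 64 - 5312\right)} = \sqrt{-318702 + \left(128 + 128 - 5312\right)} = \sqrt{-318702 - 5056} = \sqrt{-323758} = i \sqrt{323758}$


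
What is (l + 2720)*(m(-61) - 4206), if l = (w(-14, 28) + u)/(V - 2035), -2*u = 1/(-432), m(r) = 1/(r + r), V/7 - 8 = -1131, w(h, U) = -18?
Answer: -11933630011664723/1043117568 ≈ -1.1440e+7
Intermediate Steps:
V = -7861 (V = 56 + 7*(-1131) = 56 - 7917 = -7861)
m(r) = 1/(2*r)
u = 1/864 (u = -½/(-432) = -½*(-1/432) = 1/864 ≈ 0.0011574)
l = 15551/8550144 (l = (-18 + 1/864)/(-7861 - 2035) = -15551/864/(-9896) = -15551/864*(-1/9896) = 15551/8550144 ≈ 0.0018188)
(l + 2720)*(m(-61) - 4206) = (15551/8550144 + 2720)*((½)/(-61) - 4206) = 23256407231*((½)*(-1/61) - 4206)/8550144 = 23256407231*(-1/122 - 4206)/8550144 = (23256407231/8550144)*(-513133/122) = -11933630011664723/1043117568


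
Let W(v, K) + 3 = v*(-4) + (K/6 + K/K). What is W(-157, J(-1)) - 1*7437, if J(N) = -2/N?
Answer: -20432/3 ≈ -6810.7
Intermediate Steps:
W(v, K) = -2 - 4*v + K/6 (W(v, K) = -3 + (v*(-4) + (K/6 + K/K)) = -3 + (-4*v + (K*(1/6) + 1)) = -3 + (-4*v + (K/6 + 1)) = -3 + (-4*v + (1 + K/6)) = -3 + (1 - 4*v + K/6) = -2 - 4*v + K/6)
W(-157, J(-1)) - 1*7437 = (-2 - 4*(-157) + (-2/(-1))/6) - 1*7437 = (-2 + 628 + (-2*(-1))/6) - 7437 = (-2 + 628 + (1/6)*2) - 7437 = (-2 + 628 + 1/3) - 7437 = 1879/3 - 7437 = -20432/3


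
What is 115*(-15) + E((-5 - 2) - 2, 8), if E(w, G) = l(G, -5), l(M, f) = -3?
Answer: -1728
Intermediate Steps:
E(w, G) = -3
115*(-15) + E((-5 - 2) - 2, 8) = 115*(-15) - 3 = -1725 - 3 = -1728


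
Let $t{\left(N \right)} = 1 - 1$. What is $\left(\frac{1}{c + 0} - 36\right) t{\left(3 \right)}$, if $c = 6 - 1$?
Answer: $0$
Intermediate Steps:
$t{\left(N \right)} = 0$
$c = 5$
$\left(\frac{1}{c + 0} - 36\right) t{\left(3 \right)} = \left(\frac{1}{5 + 0} - 36\right) 0 = \left(\frac{1}{5} - 36\right) 0 = \left(- \frac{179}{5}\right) 0 = 0$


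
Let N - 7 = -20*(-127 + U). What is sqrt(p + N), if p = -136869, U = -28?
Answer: I*sqrt(133762) ≈ 365.73*I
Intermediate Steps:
N = 3107 (N = 7 - 20*(-127 - 28) = 7 - 20*(-155) = 7 + 3100 = 3107)
sqrt(p + N) = sqrt(-136869 + 3107) = sqrt(-133762) = I*sqrt(133762)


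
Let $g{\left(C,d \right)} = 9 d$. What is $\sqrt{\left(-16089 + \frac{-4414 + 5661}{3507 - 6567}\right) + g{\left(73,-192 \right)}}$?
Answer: $\frac{i \sqrt{4634307695}}{510} \approx 133.48 i$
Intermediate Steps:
$\sqrt{\left(-16089 + \frac{-4414 + 5661}{3507 - 6567}\right) + g{\left(73,-192 \right)}} = \sqrt{\left(-16089 + \frac{-4414 + 5661}{3507 - 6567}\right) + 9 \left(-192\right)} = \sqrt{\left(-16089 + \frac{1247}{-3060}\right) - 1728} = \sqrt{\left(-16089 + 1247 \left(- \frac{1}{3060}\right)\right) - 1728} = \sqrt{\left(-16089 - \frac{1247}{3060}\right) - 1728} = \sqrt{- \frac{49233587}{3060} - 1728} = \sqrt{- \frac{54521267}{3060}} = \frac{i \sqrt{4634307695}}{510}$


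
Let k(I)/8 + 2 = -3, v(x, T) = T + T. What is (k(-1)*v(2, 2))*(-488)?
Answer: 78080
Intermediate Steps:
v(x, T) = 2*T
k(I) = -40 (k(I) = -16 + 8*(-3) = -16 - 24 = -40)
(k(-1)*v(2, 2))*(-488) = -80*2*(-488) = -40*4*(-488) = -160*(-488) = 78080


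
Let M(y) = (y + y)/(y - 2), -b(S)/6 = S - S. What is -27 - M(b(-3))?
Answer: -27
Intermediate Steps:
b(S) = 0 (b(S) = -6*(S - S) = -6*0 = 0)
M(y) = 2*y/(-2 + y) (M(y) = (2*y)/(-2 + y) = 2*y/(-2 + y))
-27 - M(b(-3)) = -27 - 2*0/(-2 + 0) = -27 - 2*0/(-2) = -27 - 2*0*(-1)/2 = -27 - 1*0 = -27 + 0 = -27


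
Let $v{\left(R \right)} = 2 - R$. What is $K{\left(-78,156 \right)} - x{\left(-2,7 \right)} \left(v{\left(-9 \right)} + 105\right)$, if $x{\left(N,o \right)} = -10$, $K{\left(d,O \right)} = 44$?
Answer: $1204$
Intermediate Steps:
$K{\left(-78,156 \right)} - x{\left(-2,7 \right)} \left(v{\left(-9 \right)} + 105\right) = 44 - - 10 \left(\left(2 - -9\right) + 105\right) = 44 - - 10 \left(\left(2 + 9\right) + 105\right) = 44 - - 10 \left(11 + 105\right) = 44 - \left(-10\right) 116 = 44 - -1160 = 44 + 1160 = 1204$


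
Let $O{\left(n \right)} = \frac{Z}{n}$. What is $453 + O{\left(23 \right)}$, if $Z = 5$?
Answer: $\frac{10424}{23} \approx 453.22$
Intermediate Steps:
$O{\left(n \right)} = \frac{5}{n}$
$453 + O{\left(23 \right)} = 453 + \frac{5}{23} = \frac{10424}{23}$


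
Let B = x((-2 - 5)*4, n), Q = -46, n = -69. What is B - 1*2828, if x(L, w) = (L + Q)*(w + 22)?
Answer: 650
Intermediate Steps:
x(L, w) = (-46 + L)*(22 + w) (x(L, w) = (L - 46)*(w + 22) = (-46 + L)*(22 + w))
B = 3478 (B = -1012 - 46*(-69) + 22*((-2 - 5)*4) + ((-2 - 5)*4)*(-69) = -1012 + 3174 + 22*(-7*4) - 7*4*(-69) = -1012 + 3174 + 22*(-28) - 28*(-69) = -1012 + 3174 - 616 + 1932 = 3478)
B - 1*2828 = 3478 - 1*2828 = 3478 - 2828 = 650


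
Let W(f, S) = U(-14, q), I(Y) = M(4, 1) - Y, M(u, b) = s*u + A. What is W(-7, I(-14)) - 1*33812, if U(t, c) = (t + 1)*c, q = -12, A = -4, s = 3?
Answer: -33656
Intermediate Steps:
M(u, b) = -4 + 3*u (M(u, b) = 3*u - 4 = -4 + 3*u)
I(Y) = 8 - Y (I(Y) = (-4 + 3*4) - Y = (-4 + 12) - Y = 8 - Y)
U(t, c) = c*(1 + t) (U(t, c) = (1 + t)*c = c*(1 + t))
W(f, S) = 156 (W(f, S) = -12*(1 - 14) = -12*(-13) = 156)
W(-7, I(-14)) - 1*33812 = 156 - 1*33812 = 156 - 33812 = -33656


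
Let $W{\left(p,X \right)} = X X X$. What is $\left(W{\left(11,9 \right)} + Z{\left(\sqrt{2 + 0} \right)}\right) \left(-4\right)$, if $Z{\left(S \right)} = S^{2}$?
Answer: $-2924$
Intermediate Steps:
$W{\left(p,X \right)} = X^{3}$ ($W{\left(p,X \right)} = X^{2} X = X^{3}$)
$\left(W{\left(11,9 \right)} + Z{\left(\sqrt{2 + 0} \right)}\right) \left(-4\right) = \left(9^{3} + \left(\sqrt{2 + 0}\right)^{2}\right) \left(-4\right) = \left(729 + \left(\sqrt{2}\right)^{2}\right) \left(-4\right) = \left(729 + 2\right) \left(-4\right) = 731 \left(-4\right) = -2924$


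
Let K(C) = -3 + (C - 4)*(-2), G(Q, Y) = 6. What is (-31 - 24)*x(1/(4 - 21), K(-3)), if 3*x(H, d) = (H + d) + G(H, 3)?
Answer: -5280/17 ≈ -310.59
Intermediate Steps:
K(C) = 5 - 2*C (K(C) = -3 + (-4 + C)*(-2) = -3 + (8 - 2*C) = 5 - 2*C)
x(H, d) = 2 + H/3 + d/3 (x(H, d) = ((H + d) + 6)/3 = (6 + H + d)/3 = 2 + H/3 + d/3)
(-31 - 24)*x(1/(4 - 21), K(-3)) = (-31 - 24)*(2 + 1/(3*(4 - 21)) + (5 - 2*(-3))/3) = -55*(2 + (1/3)/(-17) + (5 + 6)/3) = -55*(2 + (1/3)*(-1/17) + (1/3)*11) = -55*(2 - 1/51 + 11/3) = -55*96/17 = -5280/17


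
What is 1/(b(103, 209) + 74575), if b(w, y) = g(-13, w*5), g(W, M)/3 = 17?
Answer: 1/74626 ≈ 1.3400e-5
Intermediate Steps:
g(W, M) = 51 (g(W, M) = 3*17 = 51)
b(w, y) = 51
1/(b(103, 209) + 74575) = 1/(51 + 74575) = 1/74626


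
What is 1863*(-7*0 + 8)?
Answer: 14904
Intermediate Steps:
1863*(-7*0 + 8) = 1863*(0 + 8) = 1863*8 = 14904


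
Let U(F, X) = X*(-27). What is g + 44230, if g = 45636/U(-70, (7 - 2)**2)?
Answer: 9936538/225 ≈ 44162.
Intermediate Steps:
U(F, X) = -27*X
g = -15212/225 (g = 45636/((-27*(7 - 2)**2)) = 45636/((-27*5**2)) = 45636/((-27*25)) = 45636/(-675) = 45636*(-1/675) = -15212/225 ≈ -67.609)
g + 44230 = -15212/225 + 44230 = 9936538/225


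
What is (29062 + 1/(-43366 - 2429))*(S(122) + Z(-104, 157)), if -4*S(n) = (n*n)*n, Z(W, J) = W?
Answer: -604313846229074/45795 ≈ -1.3196e+10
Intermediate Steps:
S(n) = -n³/4 (S(n) = -n*n*n/4 = -n²*n/4 = -n³/4)
(29062 + 1/(-43366 - 2429))*(S(122) + Z(-104, 157)) = (29062 + 1/(-43366 - 2429))*(-¼*122³ - 104) = (29062 + 1/(-45795))*(-¼*1815848 - 104) = (29062 - 1/45795)*(-453962 - 104) = (1330894289/45795)*(-454066) = -604313846229074/45795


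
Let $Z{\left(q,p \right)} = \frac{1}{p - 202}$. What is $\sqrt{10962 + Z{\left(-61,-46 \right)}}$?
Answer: $\frac{5 \sqrt{6742066}}{124} \approx 104.7$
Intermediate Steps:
$Z{\left(q,p \right)} = \frac{1}{-202 + p}$
$\sqrt{10962 + Z{\left(-61,-46 \right)}} = \sqrt{10962 + \frac{1}{-202 - 46}} = \sqrt{10962 + \frac{1}{-248}} = \sqrt{10962 - \frac{1}{248}} = \sqrt{\frac{2718575}{248}} = \frac{5 \sqrt{6742066}}{124}$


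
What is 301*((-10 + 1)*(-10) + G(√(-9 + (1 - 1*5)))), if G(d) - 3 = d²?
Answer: 24080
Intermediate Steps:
G(d) = 3 + d²
301*((-10 + 1)*(-10) + G(√(-9 + (1 - 1*5)))) = 301*((-10 + 1)*(-10) + (3 + (√(-9 + (1 - 1*5)))²)) = 301*(-9*(-10) + (3 + (√(-9 + (1 - 5)))²)) = 301*(90 + (3 + (√(-9 - 4))²)) = 301*(90 + (3 + (√(-13))²)) = 301*(90 + (3 + (I*√13)²)) = 301*(90 + (3 - 13)) = 301*(90 - 10) = 301*80 = 24080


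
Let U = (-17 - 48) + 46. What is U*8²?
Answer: -1216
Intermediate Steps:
U = -19 (U = -65 + 46 = -19)
U*8² = -19*8² = -19*64 = -1216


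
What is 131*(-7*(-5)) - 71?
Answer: 4514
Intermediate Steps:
131*(-7*(-5)) - 71 = 131*35 - 71 = 4585 - 71 = 4514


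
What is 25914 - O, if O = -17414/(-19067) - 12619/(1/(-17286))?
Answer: -4158629407454/19067 ≈ -2.1811e+8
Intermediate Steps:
O = 4159123509692/19067 (O = -17414*(-1/19067) - 12619/(-1/17286) = 17414/19067 - 12619*(-17286) = 17414/19067 + 218132034 = 4159123509692/19067 ≈ 2.1813e+8)
25914 - O = 25914 - 1*4159123509692/19067 = 25914 - 4159123509692/19067 = -4158629407454/19067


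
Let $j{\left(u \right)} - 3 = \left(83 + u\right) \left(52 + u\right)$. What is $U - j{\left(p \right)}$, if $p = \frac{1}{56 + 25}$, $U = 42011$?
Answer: $\frac{247286276}{6561} \approx 37690.0$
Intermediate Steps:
$p = \frac{1}{81} \approx 0.012346$
$j{\left(u \right)} = 3 + \left(52 + u\right) \left(83 + u\right)$ ($j{\left(u \right)} = 3 + \left(83 + u\right) \left(52 + u\right) = 3 + \left(52 + u\right) \left(83 + u\right)$)
$U - j{\left(p \right)} = 42011 - \left(4319 + \left(\frac{1}{81}\right)^{2} + 135 \cdot \frac{1}{81}\right) = 42011 - \left(4319 + \frac{1}{6561} + \frac{5}{3}\right) = 42011 - \frac{28347895}{6561} = \frac{247286276}{6561}$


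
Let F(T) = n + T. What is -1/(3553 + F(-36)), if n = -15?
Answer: -1/3502 ≈ -0.00028555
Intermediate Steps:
F(T) = -15 + T
-1/(3553 + F(-36)) = -1/(3553 + (-15 - 36)) = -1/(3553 - 51) = -1/3502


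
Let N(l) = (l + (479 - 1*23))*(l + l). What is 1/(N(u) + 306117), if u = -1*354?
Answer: 1/233901 ≈ 4.2753e-6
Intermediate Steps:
u = -354
N(l) = 2*l*(456 + l) (N(l) = (l + (479 - 23))*(2*l) = (l + 456)*(2*l) = (456 + l)*(2*l) = 2*l*(456 + l))
1/(N(u) + 306117) = 1/(2*(-354)*(456 - 354) + 306117) = 1/(2*(-354)*102 + 306117) = 1/(-72216 + 306117) = 1/233901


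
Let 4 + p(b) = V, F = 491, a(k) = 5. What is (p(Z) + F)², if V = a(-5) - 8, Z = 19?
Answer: 234256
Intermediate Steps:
V = -3 (V = 5 - 8 = -3)
p(b) = -7 (p(b) = -4 - 3 = -7)
(p(Z) + F)² = (-7 + 491)² = 484² = 234256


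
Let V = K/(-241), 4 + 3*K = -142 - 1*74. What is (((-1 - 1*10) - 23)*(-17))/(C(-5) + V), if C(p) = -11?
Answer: -417894/7733 ≈ -54.040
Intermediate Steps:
K = -220/3 (K = -4/3 + (-142 - 1*74)/3 = -4/3 + (-142 - 74)/3 = -4/3 + (⅓)*(-216) = -4/3 - 72 = -220/3 ≈ -73.333)
V = 220/723 (V = -220/3/(-241) = -220/3*(-1/241) = 220/723 ≈ 0.30429)
(((-1 - 1*10) - 23)*(-17))/(C(-5) + V) = (((-1 - 1*10) - 23)*(-17))/(-11 + 220/723) = (((-1 - 10) - 23)*(-17))/(-7733/723) = -723*(-11 - 23)*(-17)/7733 = -(-24582)*(-17)/7733 = -723/7733*578 = -417894/7733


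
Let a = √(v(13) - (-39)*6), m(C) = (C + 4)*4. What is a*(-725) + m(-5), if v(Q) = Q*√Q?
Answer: -4 - 725*√(234 + 13*√13) ≈ -12154.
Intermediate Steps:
m(C) = 16 + 4*C (m(C) = (4 + C)*4 = 16 + 4*C)
v(Q) = Q^(3/2)
a = √(234 + 13*√13) (a = √(13^(3/2) - (-39)*6) = √(13*√13 - 13*(-18)) = √(13*√13 + 234) = √(234 + 13*√13) ≈ 16.759)
a*(-725) + m(-5) = √(234 + 13*√13)*(-725) + (16 + 4*(-5)) = -725*√(234 + 13*√13) + (16 - 20) = -725*√(234 + 13*√13) - 4 = -4 - 725*√(234 + 13*√13)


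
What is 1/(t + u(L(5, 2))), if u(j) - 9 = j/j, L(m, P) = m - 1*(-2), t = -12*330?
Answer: -1/3950 ≈ -0.00025316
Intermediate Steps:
t = -3960
L(m, P) = 2 + m (L(m, P) = m + 2 = 2 + m)
u(j) = 10 (u(j) = 9 + j/j = 9 + 1 = 10)
1/(t + u(L(5, 2))) = 1/(-3960 + 10) = 1/(-3950) = -1/3950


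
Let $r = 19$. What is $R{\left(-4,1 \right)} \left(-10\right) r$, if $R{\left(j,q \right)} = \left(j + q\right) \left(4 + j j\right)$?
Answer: $11400$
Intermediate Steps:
$R{\left(j,q \right)} = \left(4 + j^{2}\right) \left(j + q\right)$ ($R{\left(j,q \right)} = \left(j + q\right) \left(4 + j^{2}\right) = \left(4 + j^{2}\right) \left(j + q\right)$)
$R{\left(-4,1 \right)} \left(-10\right) r = \left(\left(-4\right)^{3} + 4 \left(-4\right) + 4 \cdot 1 + 1 \left(-4\right)^{2}\right) \left(-10\right) 19 = \left(-64 - 16 + 4 + 1 \cdot 16\right) \left(-10\right) 19 = \left(-64 - 16 + 4 + 16\right) \left(-10\right) 19 = \left(-60\right) \left(-10\right) 19 = 600 \cdot 19 = 11400$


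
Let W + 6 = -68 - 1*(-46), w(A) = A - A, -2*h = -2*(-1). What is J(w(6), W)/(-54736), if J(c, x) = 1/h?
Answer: 1/54736 ≈ 1.8270e-5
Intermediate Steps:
h = -1 (h = -(-1)*(-1) = -½*2 = -1)
w(A) = 0
W = -28 (W = -6 + (-68 - 1*(-46)) = -6 + (-68 + 46) = -6 - 22 = -28)
J(c, x) = -1 (J(c, x) = 1/(-1) = -1)
J(w(6), W)/(-54736) = -1/(-54736) = -1*(-1/54736) = 1/54736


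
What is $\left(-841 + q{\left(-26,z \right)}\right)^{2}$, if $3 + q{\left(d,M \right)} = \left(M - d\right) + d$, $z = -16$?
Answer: $739600$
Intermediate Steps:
$q{\left(d,M \right)} = -3 + M$ ($q{\left(d,M \right)} = -3 + \left(\left(M - d\right) + d\right) = -3 + M$)
$\left(-841 + q{\left(-26,z \right)}\right)^{2} = \left(-841 - 19\right)^{2} = \left(-860\right)^{2} = 739600$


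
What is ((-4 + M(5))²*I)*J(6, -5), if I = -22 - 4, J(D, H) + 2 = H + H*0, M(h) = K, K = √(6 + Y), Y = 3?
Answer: 182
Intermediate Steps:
K = 3 (K = √(6 + 3) = √9 = 3)
M(h) = 3
J(D, H) = -2 + H (J(D, H) = -2 + (H + H*0) = -2 + (H + 0) = -2 + H)
I = -26
((-4 + M(5))²*I)*J(6, -5) = ((-4 + 3)²*(-26))*(-2 - 5) = ((-1)²*(-26))*(-7) = (1*(-26))*(-7) = -26*(-7) = 182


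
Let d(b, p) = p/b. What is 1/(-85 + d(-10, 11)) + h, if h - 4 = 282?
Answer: 246236/861 ≈ 285.99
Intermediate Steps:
h = 286 (h = 4 + 282 = 286)
1/(-85 + d(-10, 11)) + h = 1/(-85 + 11/(-10)) + 286 = 1/(-85 + 11*(-⅒)) + 286 = 1/(-85 - 11/10) + 286 = 1/(-861/10) + 286 = -10/861 + 286 = 246236/861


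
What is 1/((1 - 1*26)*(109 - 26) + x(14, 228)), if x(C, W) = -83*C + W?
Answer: -1/3009 ≈ -0.00033234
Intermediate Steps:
x(C, W) = W - 83*C
1/((1 - 1*26)*(109 - 26) + x(14, 228)) = 1/((1 - 1*26)*(109 - 26) + (228 - 83*14)) = 1/((1 - 26)*83 + (228 - 1162)) = 1/(-25*83 - 934) = 1/(-2075 - 934) = 1/(-3009) = -1/3009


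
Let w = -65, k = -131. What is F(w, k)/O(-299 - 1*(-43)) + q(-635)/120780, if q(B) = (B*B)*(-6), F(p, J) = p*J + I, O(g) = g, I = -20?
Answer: -27422995/515328 ≈ -53.215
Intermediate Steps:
F(p, J) = -20 + J*p (F(p, J) = p*J - 20 = J*p - 20 = -20 + J*p)
q(B) = -6*B**2 (q(B) = B**2*(-6) = -6*B**2)
F(w, k)/O(-299 - 1*(-43)) + q(-635)/120780 = (-20 - 131*(-65))/(-299 - 1*(-43)) - 6*(-635)**2/120780 = (-20 + 8515)/(-299 + 43) - 6*403225*(1/120780) = 8495/(-256) - 2419350*1/120780 = 8495*(-1/256) - 80645/4026 = -8495/256 - 80645/4026 = -27422995/515328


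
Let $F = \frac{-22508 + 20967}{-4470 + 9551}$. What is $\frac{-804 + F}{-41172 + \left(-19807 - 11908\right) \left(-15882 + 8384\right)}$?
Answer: $- \frac{4086665}{1208047879738} \approx -3.3829 \cdot 10^{-6}$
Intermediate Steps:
$F = - \frac{1541}{5081} \approx -0.30329$
$\frac{-804 + F}{-41172 + \left(-19807 - 11908\right) \left(-15882 + 8384\right)} = \frac{-804 - \frac{1541}{5081}}{-41172 + \left(-19807 - 11908\right) \left(-15882 + 8384\right)} = - \frac{4086665}{5081 \left(-41172 - -237799070\right)} = - \frac{4086665}{5081 \left(-41172 + 237799070\right)} = - \frac{4086665}{5081 \cdot 237757898} = \left(- \frac{4086665}{5081}\right) \frac{1}{237757898} = - \frac{4086665}{1208047879738}$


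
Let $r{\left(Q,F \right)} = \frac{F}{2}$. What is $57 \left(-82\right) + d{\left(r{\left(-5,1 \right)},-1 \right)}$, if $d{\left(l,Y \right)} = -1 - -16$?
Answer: $-4659$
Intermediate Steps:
$r{\left(Q,F \right)} = \frac{F}{2}$ ($r{\left(Q,F \right)} = F \frac{1}{2} = \frac{F}{2}$)
$d{\left(l,Y \right)} = 15$ ($d{\left(l,Y \right)} = -1 + 16 = 15$)
$57 \left(-82\right) + d{\left(r{\left(-5,1 \right)},-1 \right)} = 57 \left(-82\right) + 15 = -4674 + 15 = -4659$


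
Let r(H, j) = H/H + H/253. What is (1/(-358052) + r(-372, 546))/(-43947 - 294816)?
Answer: 42608441/30687576728028 ≈ 1.3885e-6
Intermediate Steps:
r(H, j) = 1 + H/253 (r(H, j) = 1 + H*(1/253) = 1 + H/253)
(1/(-358052) + r(-372, 546))/(-43947 - 294816) = (1/(-358052) + (1 + (1/253)*(-372)))/(-43947 - 294816) = (-1/358052 + (1 - 372/253))/(-338763) = (-1/358052 - 119/253)*(-1/338763) = -42608441/90587156*(-1/338763) = 42608441/30687576728028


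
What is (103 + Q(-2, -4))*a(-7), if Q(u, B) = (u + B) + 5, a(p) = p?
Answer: -714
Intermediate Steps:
Q(u, B) = 5 + B + u (Q(u, B) = (B + u) + 5 = 5 + B + u)
(103 + Q(-2, -4))*a(-7) = (103 + (5 - 4 - 2))*(-7) = (103 - 1)*(-7) = 102*(-7) = -714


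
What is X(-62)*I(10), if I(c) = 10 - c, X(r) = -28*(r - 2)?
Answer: 0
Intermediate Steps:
X(r) = 56 - 28*r (X(r) = -28*(-2 + r) = 56 - 28*r)
X(-62)*I(10) = (56 - 28*(-62))*(10 - 1*10) = (56 + 1736)*(10 - 10) = 1792*0 = 0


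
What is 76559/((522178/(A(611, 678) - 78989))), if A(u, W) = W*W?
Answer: 29145628505/522178 ≈ 55816.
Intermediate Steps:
A(u, W) = W**2
76559/((522178/(A(611, 678) - 78989))) = 76559/((522178/(678**2 - 78989))) = 76559/((522178/(459684 - 78989))) = 76559/((522178/380695)) = 76559/((522178*(1/380695))) = 76559/(522178/380695) = 76559*(380695/522178) = 29145628505/522178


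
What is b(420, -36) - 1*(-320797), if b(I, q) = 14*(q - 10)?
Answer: 320153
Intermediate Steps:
b(I, q) = -140 + 14*q (b(I, q) = 14*(-10 + q) = -140 + 14*q)
b(420, -36) - 1*(-320797) = (-140 + 14*(-36)) - 1*(-320797) = (-140 - 504) + 320797 = -644 + 320797 = 320153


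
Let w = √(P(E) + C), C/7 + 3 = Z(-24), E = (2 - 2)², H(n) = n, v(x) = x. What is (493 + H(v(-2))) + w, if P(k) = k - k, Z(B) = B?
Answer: 491 + 3*I*√21 ≈ 491.0 + 13.748*I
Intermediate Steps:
E = 0 (E = 0² = 0)
P(k) = 0
C = -189 (C = -21 + 7*(-24) = -21 - 168 = -189)
w = 3*I*√21 (w = √(0 - 189) = √(-189) = 3*I*√21 ≈ 13.748*I)
(493 + H(v(-2))) + w = (493 - 2) + 3*I*√21 = 491 + 3*I*√21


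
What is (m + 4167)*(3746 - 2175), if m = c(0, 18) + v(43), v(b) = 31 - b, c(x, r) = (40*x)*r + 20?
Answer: 6558925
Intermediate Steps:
c(x, r) = 20 + 40*r*x (c(x, r) = 40*r*x + 20 = 20 + 40*r*x)
m = 8 (m = (20 + 40*18*0) + (31 - 1*43) = (20 + 0) + (31 - 43) = 20 - 12 = 8)
(m + 4167)*(3746 - 2175) = (8 + 4167)*(3746 - 2175) = 4175*1571 = 6558925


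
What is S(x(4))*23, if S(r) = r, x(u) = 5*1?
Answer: 115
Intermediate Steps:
x(u) = 5
S(x(4))*23 = 5*23 = 115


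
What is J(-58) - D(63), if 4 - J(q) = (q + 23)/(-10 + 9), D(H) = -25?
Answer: -6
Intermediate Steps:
J(q) = 27 + q (J(q) = 4 - (q + 23)/(-10 + 9) = 4 - (23 + q)/(-1) = 4 - (23 + q)*(-1) = 4 - (-23 - q) = 4 + (23 + q) = 27 + q)
J(-58) - D(63) = (27 - 58) - 1*(-25) = -31 + 25 = -6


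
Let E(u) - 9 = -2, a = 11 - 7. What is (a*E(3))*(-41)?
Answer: -1148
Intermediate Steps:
a = 4
E(u) = 7 (E(u) = 9 - 2 = 7)
(a*E(3))*(-41) = (4*7)*(-41) = 28*(-41) = -1148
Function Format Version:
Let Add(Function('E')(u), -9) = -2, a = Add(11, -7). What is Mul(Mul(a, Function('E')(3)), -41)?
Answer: -1148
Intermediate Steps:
a = 4
Function('E')(u) = 7 (Function('E')(u) = Add(9, -2) = 7)
Mul(Mul(a, Function('E')(3)), -41) = Mul(Mul(4, 7), -41) = Mul(28, -41) = -1148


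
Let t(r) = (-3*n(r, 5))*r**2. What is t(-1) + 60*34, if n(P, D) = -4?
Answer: 2052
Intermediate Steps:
t(r) = 12*r**2 (t(r) = (-3*(-4))*r**2 = 12*r**2)
t(-1) + 60*34 = 12*(-1)**2 + 60*34 = 12*1 + 2040 = 12 + 2040 = 2052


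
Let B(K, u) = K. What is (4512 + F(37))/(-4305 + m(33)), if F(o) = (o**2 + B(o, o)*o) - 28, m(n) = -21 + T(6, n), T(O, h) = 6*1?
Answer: -3611/2160 ≈ -1.6718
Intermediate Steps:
T(O, h) = 6
m(n) = -15 (m(n) = -21 + 6 = -15)
F(o) = -28 + 2*o**2 (F(o) = (o**2 + o*o) - 28 = (o**2 + o**2) - 28 = 2*o**2 - 28 = -28 + 2*o**2)
(4512 + F(37))/(-4305 + m(33)) = (4512 + (-28 + 2*37**2))/(-4305 - 15) = (4512 + (-28 + 2*1369))/(-4320) = (4512 + (-28 + 2738))*(-1/4320) = (4512 + 2710)*(-1/4320) = 7222*(-1/4320) = -3611/2160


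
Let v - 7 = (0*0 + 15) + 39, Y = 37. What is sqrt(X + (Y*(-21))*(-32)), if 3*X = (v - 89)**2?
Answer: 4*sqrt(14133)/3 ≈ 158.51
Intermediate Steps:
v = 61 (v = 7 + ((0*0 + 15) + 39) = 7 + ((0 + 15) + 39) = 7 + (15 + 39) = 7 + 54 = 61)
X = 784/3 (X = (61 - 89)**2/3 = (1/3)*(-28)**2 = (1/3)*784 = 784/3 ≈ 261.33)
sqrt(X + (Y*(-21))*(-32)) = sqrt(784/3 + (37*(-21))*(-32)) = sqrt(784/3 - 777*(-32)) = sqrt(784/3 + 24864) = sqrt(75376/3) = 4*sqrt(14133)/3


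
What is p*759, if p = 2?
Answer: 1518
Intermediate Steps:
p*759 = 2*759 = 1518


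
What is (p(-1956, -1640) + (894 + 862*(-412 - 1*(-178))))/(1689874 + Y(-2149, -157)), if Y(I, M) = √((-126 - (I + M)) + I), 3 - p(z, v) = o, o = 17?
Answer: -339374015672/2855674135845 + 200828*√31/2855674135845 ≈ -0.11884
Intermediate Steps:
p(z, v) = -14 (p(z, v) = 3 - 1*17 = 3 - 17 = -14)
Y(I, M) = √(-126 - M) (Y(I, M) = √((-126 + (-I - M)) + I) = √((-126 - I - M) + I) = √(-126 - M))
(p(-1956, -1640) + (894 + 862*(-412 - 1*(-178))))/(1689874 + Y(-2149, -157)) = (-14 + (894 + 862*(-412 - 1*(-178))))/(1689874 + √(-126 - 1*(-157))) = (-14 + (894 + 862*(-412 + 178)))/(1689874 + √(-126 + 157)) = (-14 + (894 + 862*(-234)))/(1689874 + √31) = (-14 + (894 - 201708))/(1689874 + √31) = (-14 - 200814)/(1689874 + √31) = -200828/(1689874 + √31)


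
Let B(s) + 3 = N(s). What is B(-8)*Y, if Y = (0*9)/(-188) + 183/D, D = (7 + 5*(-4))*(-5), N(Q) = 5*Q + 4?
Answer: -549/5 ≈ -109.80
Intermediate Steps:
N(Q) = 4 + 5*Q
B(s) = 1 + 5*s (B(s) = -3 + (4 + 5*s) = 1 + 5*s)
D = 65 (D = (7 - 20)*(-5) = -13*(-5) = 65)
Y = 183/65 (Y = (0*9)/(-188) + 183/65 = 0*(-1/188) + 183*(1/65) = 0 + 183/65 = 183/65 ≈ 2.8154)
B(-8)*Y = (1 + 5*(-8))*(183/65) = (1 - 40)*(183/65) = -39*183/65 = -549/5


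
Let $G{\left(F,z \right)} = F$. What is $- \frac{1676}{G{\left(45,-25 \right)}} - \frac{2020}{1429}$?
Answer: $- \frac{2485904}{64305} \approx -38.658$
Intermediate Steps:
$- \frac{1676}{G{\left(45,-25 \right)}} - \frac{2020}{1429} = - \frac{1676}{45} - \frac{2020}{1429} = - \frac{2485904}{64305}$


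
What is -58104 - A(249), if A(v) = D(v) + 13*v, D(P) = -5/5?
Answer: -61340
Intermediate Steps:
D(P) = -1 (D(P) = -5*⅕ = -1)
A(v) = -1 + 13*v
-58104 - A(249) = -58104 - (-1 + 13*249) = -58104 - (-1 + 3237) = -58104 - 1*3236 = -58104 - 3236 = -61340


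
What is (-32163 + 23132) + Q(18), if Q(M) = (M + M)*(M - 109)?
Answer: -12307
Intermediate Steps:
Q(M) = 2*M*(-109 + M) (Q(M) = (2*M)*(-109 + M) = 2*M*(-109 + M))
(-32163 + 23132) + Q(18) = (-32163 + 23132) + 2*18*(-109 + 18) = -9031 + 2*18*(-91) = -9031 - 3276 = -12307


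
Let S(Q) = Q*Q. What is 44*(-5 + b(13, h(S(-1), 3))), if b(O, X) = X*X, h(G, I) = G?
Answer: -176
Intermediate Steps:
S(Q) = Q²
b(O, X) = X²
44*(-5 + b(13, h(S(-1), 3))) = 44*(-5 + ((-1)²)²) = 44*(-5 + 1²) = 44*(-5 + 1) = 44*(-4) = -176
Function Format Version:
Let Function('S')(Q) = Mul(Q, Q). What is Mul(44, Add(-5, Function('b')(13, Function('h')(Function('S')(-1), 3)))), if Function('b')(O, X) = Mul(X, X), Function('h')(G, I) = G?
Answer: -176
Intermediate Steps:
Function('S')(Q) = Pow(Q, 2)
Function('b')(O, X) = Pow(X, 2)
Mul(44, Add(-5, Function('b')(13, Function('h')(Function('S')(-1), 3)))) = Mul(44, Add(-5, Pow(Pow(-1, 2), 2))) = Mul(44, Add(-5, Pow(1, 2))) = Mul(44, Add(-5, 1)) = Mul(44, -4) = -176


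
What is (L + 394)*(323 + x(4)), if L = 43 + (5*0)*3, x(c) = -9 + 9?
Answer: 141151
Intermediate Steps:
x(c) = 0
L = 43 (L = 43 + 0*3 = 43 + 0 = 43)
(L + 394)*(323 + x(4)) = (43 + 394)*(323 + 0) = 437*323 = 141151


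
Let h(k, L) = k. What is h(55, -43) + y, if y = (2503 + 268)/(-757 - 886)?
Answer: 87594/1643 ≈ 53.313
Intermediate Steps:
y = -2771/1643 (y = 2771/(-1643) = 2771*(-1/1643) = -2771/1643 ≈ -1.6865)
h(55, -43) + y = 55 - 2771/1643 = 87594/1643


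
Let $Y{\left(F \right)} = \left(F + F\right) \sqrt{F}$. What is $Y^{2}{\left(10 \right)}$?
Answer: $4000$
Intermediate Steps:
$Y{\left(F \right)} = 2 F^{\frac{3}{2}}$ ($Y{\left(F \right)} = 2 F \sqrt{F} = 2 F^{\frac{3}{2}}$)
$Y^{2}{\left(10 \right)} = \left(2 \cdot 10^{\frac{3}{2}}\right)^{2} = \left(2 \cdot 10 \sqrt{10}\right)^{2} = \left(20 \sqrt{10}\right)^{2} = 4000$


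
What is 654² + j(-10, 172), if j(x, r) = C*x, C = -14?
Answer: 427856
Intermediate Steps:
j(x, r) = -14*x
654² + j(-10, 172) = 654² - 14*(-10) = 427716 + 140 = 427856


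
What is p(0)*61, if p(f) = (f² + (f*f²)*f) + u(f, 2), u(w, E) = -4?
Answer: -244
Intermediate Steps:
p(f) = -4 + f² + f⁴ (p(f) = (f² + (f*f²)*f) - 4 = (f² + f³*f) - 4 = (f² + f⁴) - 4 = -4 + f² + f⁴)
p(0)*61 = (-4 + 0² + 0⁴)*61 = (-4 + 0 + 0)*61 = -4*61 = -244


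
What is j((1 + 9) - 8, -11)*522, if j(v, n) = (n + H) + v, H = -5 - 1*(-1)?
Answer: -6786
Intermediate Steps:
H = -4 (H = -5 + 1 = -4)
j(v, n) = -4 + n + v (j(v, n) = (n - 4) + v = (-4 + n) + v = -4 + n + v)
j((1 + 9) - 8, -11)*522 = (-4 - 11 + ((1 + 9) - 8))*522 = (-4 - 11 + (10 - 8))*522 = (-4 - 11 + 2)*522 = -13*522 = -6786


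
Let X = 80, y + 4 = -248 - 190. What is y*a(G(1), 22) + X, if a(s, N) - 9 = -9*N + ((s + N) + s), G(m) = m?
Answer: 73010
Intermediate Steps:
y = -442 (y = -4 + (-248 - 190) = -4 - 438 = -442)
a(s, N) = 9 - 8*N + 2*s (a(s, N) = 9 + (-9*N + ((s + N) + s)) = 9 + (-9*N + ((N + s) + s)) = 9 + (-9*N + (N + 2*s)) = 9 + (-8*N + 2*s) = 9 - 8*N + 2*s)
y*a(G(1), 22) + X = -442*(9 - 8*22 + 2*1) + 80 = -442*(9 - 176 + 2) + 80 = -442*(-165) + 80 = 72930 + 80 = 73010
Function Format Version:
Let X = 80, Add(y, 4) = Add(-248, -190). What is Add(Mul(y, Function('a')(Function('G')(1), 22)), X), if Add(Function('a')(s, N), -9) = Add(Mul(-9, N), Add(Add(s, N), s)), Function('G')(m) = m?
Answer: 73010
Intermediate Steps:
y = -442 (y = Add(-4, Add(-248, -190)) = Add(-4, -438) = -442)
Function('a')(s, N) = Add(9, Mul(-8, N), Mul(2, s)) (Function('a')(s, N) = Add(9, Add(Mul(-9, N), Add(Add(s, N), s))) = Add(9, Add(Mul(-9, N), Add(Add(N, s), s))) = Add(9, Add(Mul(-9, N), Add(N, Mul(2, s)))) = Add(9, Add(Mul(-8, N), Mul(2, s))) = Add(9, Mul(-8, N), Mul(2, s)))
Add(Mul(y, Function('a')(Function('G')(1), 22)), X) = Add(Mul(-442, Add(9, Mul(-8, 22), Mul(2, 1))), 80) = Add(Mul(-442, Add(9, -176, 2)), 80) = Add(Mul(-442, -165), 80) = Add(72930, 80) = 73010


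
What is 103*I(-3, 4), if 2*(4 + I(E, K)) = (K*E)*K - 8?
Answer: -3296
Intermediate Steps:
I(E, K) = -8 + E*K**2/2 (I(E, K) = -4 + ((K*E)*K - 8)/2 = -4 + ((E*K)*K - 8)/2 = -4 + (E*K**2 - 8)/2 = -4 + (-8 + E*K**2)/2 = -4 + (-4 + E*K**2/2) = -8 + E*K**2/2)
103*I(-3, 4) = 103*(-8 + (1/2)*(-3)*4**2) = 103*(-8 + (1/2)*(-3)*16) = 103*(-8 - 24) = 103*(-32) = -3296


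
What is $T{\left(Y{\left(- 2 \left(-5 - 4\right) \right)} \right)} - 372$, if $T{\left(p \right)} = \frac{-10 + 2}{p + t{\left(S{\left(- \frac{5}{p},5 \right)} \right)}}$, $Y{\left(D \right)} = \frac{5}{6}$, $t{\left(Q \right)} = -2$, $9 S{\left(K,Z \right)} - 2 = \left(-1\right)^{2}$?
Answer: $- \frac{2556}{7} \approx -365.14$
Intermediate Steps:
$S{\left(K,Z \right)} = \frac{1}{3}$ ($S{\left(K,Z \right)} = \frac{2}{9} + \frac{\left(-1\right)^{2}}{9} = \frac{2}{9} + \frac{1}{9} \cdot 1 = \frac{2}{9} + \frac{1}{9} = \frac{1}{3}$)
$Y{\left(D \right)} = \frac{5}{6}$ ($Y{\left(D \right)} = 5 \cdot \frac{1}{6} = \frac{5}{6}$)
$T{\left(p \right)} = - \frac{8}{-2 + p}$ ($T{\left(p \right)} = \frac{-10 + 2}{p - 2} = - \frac{8}{-2 + p}$)
$T{\left(Y{\left(- 2 \left(-5 - 4\right) \right)} \right)} - 372 = - \frac{8}{-2 + \frac{5}{6}} - 372 = - \frac{8}{- \frac{7}{6}} - 372 = \left(-8\right) \left(- \frac{6}{7}\right) - 372 = \frac{48}{7} - 372 = - \frac{2556}{7}$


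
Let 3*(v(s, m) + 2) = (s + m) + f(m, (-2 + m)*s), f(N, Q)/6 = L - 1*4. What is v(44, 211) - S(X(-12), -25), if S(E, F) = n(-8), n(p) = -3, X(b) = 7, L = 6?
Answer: 90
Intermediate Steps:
S(E, F) = -3
f(N, Q) = 12 (f(N, Q) = 6*(6 - 1*4) = 6*(6 - 4) = 6*2 = 12)
v(s, m) = 2 + m/3 + s/3 (v(s, m) = -2 + ((s + m) + 12)/3 = -2 + ((m + s) + 12)/3 = -2 + (12 + m + s)/3 = -2 + (4 + m/3 + s/3) = 2 + m/3 + s/3)
v(44, 211) - S(X(-12), -25) = (2 + (1/3)*211 + (1/3)*44) - 1*(-3) = (2 + 211/3 + 44/3) + 3 = 87 + 3 = 90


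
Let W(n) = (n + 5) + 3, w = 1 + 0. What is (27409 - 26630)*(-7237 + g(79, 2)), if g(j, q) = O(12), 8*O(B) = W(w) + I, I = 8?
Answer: -45087741/8 ≈ -5.6360e+6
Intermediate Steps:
w = 1
W(n) = 8 + n (W(n) = (5 + n) + 3 = 8 + n)
O(B) = 17/8 (O(B) = ((8 + 1) + 8)/8 = (9 + 8)/8 = (⅛)*17 = 17/8)
g(j, q) = 17/8
(27409 - 26630)*(-7237 + g(79, 2)) = (27409 - 26630)*(-7237 + 17/8) = 779*(-57879/8) = -45087741/8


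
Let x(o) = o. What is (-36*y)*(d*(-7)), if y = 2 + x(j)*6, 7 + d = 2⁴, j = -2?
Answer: -22680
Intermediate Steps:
d = 9 (d = -7 + 2⁴ = -7 + 16 = 9)
y = -10 (y = 2 - 2*6 = 2 - 12 = -10)
(-36*y)*(d*(-7)) = (-36*(-10))*(9*(-7)) = 360*(-63) = -22680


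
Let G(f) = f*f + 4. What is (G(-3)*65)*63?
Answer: 53235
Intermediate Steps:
G(f) = 4 + f² (G(f) = f² + 4 = 4 + f²)
(G(-3)*65)*63 = ((4 + (-3)²)*65)*63 = ((4 + 9)*65)*63 = (13*65)*63 = 845*63 = 53235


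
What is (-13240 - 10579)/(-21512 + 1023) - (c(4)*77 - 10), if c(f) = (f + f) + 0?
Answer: -12392515/20489 ≈ -604.84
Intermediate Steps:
c(f) = 2*f (c(f) = 2*f + 0 = 2*f)
(-13240 - 10579)/(-21512 + 1023) - (c(4)*77 - 10) = (-13240 - 10579)/(-21512 + 1023) - ((2*4)*77 - 10) = -23819/(-20489) - (8*77 - 10) = -23819*(-1/20489) - (616 - 10) = 23819/20489 - 1*606 = 23819/20489 - 606 = -12392515/20489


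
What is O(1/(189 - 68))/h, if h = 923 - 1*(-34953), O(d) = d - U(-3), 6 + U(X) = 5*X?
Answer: 1271/2170498 ≈ 0.00058558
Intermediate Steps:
U(X) = -6 + 5*X
O(d) = 21 + d (O(d) = d - (-6 + 5*(-3)) = d - (-6 - 15) = d - 1*(-21) = d + 21 = 21 + d)
h = 35876 (h = 923 + 34953 = 35876)
O(1/(189 - 68))/h = (21 + 1/(189 - 68))/35876 = (21 + 1/121)*(1/35876) = (2542/121)*(1/35876) = 1271/2170498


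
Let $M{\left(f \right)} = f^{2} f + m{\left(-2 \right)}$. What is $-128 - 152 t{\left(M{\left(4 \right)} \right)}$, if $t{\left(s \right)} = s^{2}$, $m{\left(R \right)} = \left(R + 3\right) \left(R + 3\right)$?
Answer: $-642328$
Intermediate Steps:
$m{\left(R \right)} = \left(3 + R\right)^{2}$ ($m{\left(R \right)} = \left(3 + R\right) \left(3 + R\right) = \left(3 + R\right)^{2}$)
$M{\left(f \right)} = 1 + f^{3}$ ($M{\left(f \right)} = f^{2} f + \left(3 - 2\right)^{2} = f^{3} + 1^{2} = f^{3} + 1 = 1 + f^{3}$)
$-128 - 152 t{\left(M{\left(4 \right)} \right)} = -128 - 152 \left(1 + 4^{3}\right)^{2} = -128 - 152 \left(1 + 64\right)^{2} = -128 - 152 \cdot 65^{2} = -128 - 642200 = -642328$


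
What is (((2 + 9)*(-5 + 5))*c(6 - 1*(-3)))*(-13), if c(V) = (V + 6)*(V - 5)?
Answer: 0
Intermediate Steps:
c(V) = (-5 + V)*(6 + V) (c(V) = (6 + V)*(-5 + V) = (-5 + V)*(6 + V))
(((2 + 9)*(-5 + 5))*c(6 - 1*(-3)))*(-13) = (((2 + 9)*(-5 + 5))*(-30 + (6 - 1*(-3)) + (6 - 1*(-3))²))*(-13) = ((11*0)*(-30 + (6 + 3) + (6 + 3)²))*(-13) = (0*(-30 + 9 + 9²))*(-13) = (0*(-30 + 9 + 81))*(-13) = (0*60)*(-13) = 0*(-13) = 0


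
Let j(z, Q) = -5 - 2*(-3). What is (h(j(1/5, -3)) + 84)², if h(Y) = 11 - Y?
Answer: 8836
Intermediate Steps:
j(z, Q) = 1 (j(z, Q) = -5 + 6 = 1)
(h(j(1/5, -3)) + 84)² = ((11 - 1*1) + 84)² = ((11 - 1) + 84)² = (10 + 84)² = 94² = 8836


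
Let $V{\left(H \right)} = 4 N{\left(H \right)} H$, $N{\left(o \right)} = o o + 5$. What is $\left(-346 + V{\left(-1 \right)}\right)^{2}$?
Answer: $136900$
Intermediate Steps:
$N{\left(o \right)} = 5 + o^{2}$ ($N{\left(o \right)} = o^{2} + 5 = 5 + o^{2}$)
$V{\left(H \right)} = H \left(20 + 4 H^{2}\right)$ ($V{\left(H \right)} = 4 \left(5 + H^{2}\right) H = \left(20 + 4 H^{2}\right) H = H \left(20 + 4 H^{2}\right)$)
$\left(-346 + V{\left(-1 \right)}\right)^{2} = \left(-346 + 4 \left(-1\right) \left(5 + \left(-1\right)^{2}\right)\right)^{2} = \left(-346 + 4 \left(-1\right) \left(5 + 1\right)\right)^{2} = \left(-346 + 4 \left(-1\right) 6\right)^{2} = \left(-346 - 24\right)^{2} = \left(-370\right)^{2} = 136900$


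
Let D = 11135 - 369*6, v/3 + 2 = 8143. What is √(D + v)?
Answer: 8*√521 ≈ 182.60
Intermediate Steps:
v = 24423 (v = -6 + 3*8143 = -6 + 24429 = 24423)
D = 8921 (D = 11135 - 2214 = 8921)
√(D + v) = √(8921 + 24423) = √33344 = 8*√521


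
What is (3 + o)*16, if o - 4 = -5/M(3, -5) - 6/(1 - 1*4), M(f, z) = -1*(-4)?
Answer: 124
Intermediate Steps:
M(f, z) = 4
o = 19/4 (o = 4 + (-5/4 - 6/(1 - 1*4)) = 4 + (-5*¼ - 6/(1 - 4)) = 4 + (-5/4 - 6/(-3)) = 4 + (-5/4 - 6*(-⅓)) = 4 + (-5/4 + 2) = 4 + ¾ = 19/4 ≈ 4.7500)
(3 + o)*16 = (3 + 19/4)*16 = (31/4)*16 = 124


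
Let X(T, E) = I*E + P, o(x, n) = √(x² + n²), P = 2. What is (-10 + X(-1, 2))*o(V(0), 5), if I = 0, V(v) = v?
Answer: -40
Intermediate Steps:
o(x, n) = √(n² + x²)
X(T, E) = 2 (X(T, E) = 0*E + 2 = 0 + 2 = 2)
(-10 + X(-1, 2))*o(V(0), 5) = (-10 + 2)*√(5² + 0²) = -8*√(25 + 0) = -8*√25 = -8*5 = -40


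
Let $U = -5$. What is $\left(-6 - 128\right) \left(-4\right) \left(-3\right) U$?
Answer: $8040$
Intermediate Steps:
$\left(-6 - 128\right) \left(-4\right) \left(-3\right) U = \left(-6 - 128\right) \left(-4\right) \left(-3\right) \left(-5\right) = - 134 \cdot 12 \left(-5\right) = \left(-134\right) \left(-60\right) = 8040$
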